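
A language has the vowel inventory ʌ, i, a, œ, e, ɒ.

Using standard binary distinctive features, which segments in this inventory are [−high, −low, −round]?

Checking each segment against [−high], [−low], [−round]: /ʌ/ (mid back unrounded lax vowel), /e/ (mid front unrounded tense vowel) satisfy every feature; every other segment in the inventory fails at least one.

ʌ, e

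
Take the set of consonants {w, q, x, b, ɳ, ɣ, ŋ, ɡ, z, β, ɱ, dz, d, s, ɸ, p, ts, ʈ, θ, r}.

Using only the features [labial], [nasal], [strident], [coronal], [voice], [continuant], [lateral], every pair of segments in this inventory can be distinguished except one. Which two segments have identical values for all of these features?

w, β

On the given features, /w/ and /β/ have an identical profile: [+labial], [-nasal], [-strident], [-coronal], [+voice], [+continuant], [-lateral]. No other two segments in the inventory coincide on all 7 features. (They do differ in [sonorant], [round] and [dorsal], which are not among the given features.)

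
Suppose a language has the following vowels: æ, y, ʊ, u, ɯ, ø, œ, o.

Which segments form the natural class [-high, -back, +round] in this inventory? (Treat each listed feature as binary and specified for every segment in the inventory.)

ø, œ

Checking each segment against [-high], [-back], [+round]: /ø/ (mid front rounded tense vowel), /œ/ (mid front rounded lax vowel) satisfy every feature; every other segment in the inventory fails at least one.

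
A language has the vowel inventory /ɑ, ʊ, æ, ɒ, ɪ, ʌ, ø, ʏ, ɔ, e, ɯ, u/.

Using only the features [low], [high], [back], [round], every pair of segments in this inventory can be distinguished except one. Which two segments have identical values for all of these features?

ʊ, u

On the given features, /ʊ/ and /u/ have an identical profile: [−low], [+high], [+back], [+round]. No other two segments in the inventory coincide on all 4 features. (They do differ in [tense], which is not among the given features.)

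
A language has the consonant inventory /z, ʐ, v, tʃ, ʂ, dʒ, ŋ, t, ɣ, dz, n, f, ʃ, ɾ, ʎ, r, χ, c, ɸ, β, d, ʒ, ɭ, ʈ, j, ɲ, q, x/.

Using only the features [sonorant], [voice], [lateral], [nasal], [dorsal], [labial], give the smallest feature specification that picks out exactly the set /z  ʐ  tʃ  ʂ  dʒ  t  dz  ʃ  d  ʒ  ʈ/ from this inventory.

[−sonorant, −labial, −dorsal]

The class [−sonorant], [−labial], [−dorsal] has exactly /z, ʐ, tʃ, ʂ, dʒ, t, dz, ʃ, d, ʒ, ʈ/ as its extension in this inventory. No smaller conjunction from the listed features achieves this: [−labial, −dorsal] alone would also admit /n, ɾ, r, ɭ/; [−sonorant, −dorsal] alone would also admit /v, f, ɸ, β/; [−sonorant, −labial] alone would also admit /ɣ, χ, c, q, …/; and checking the remaining two-feature bundles turns up none with this extension.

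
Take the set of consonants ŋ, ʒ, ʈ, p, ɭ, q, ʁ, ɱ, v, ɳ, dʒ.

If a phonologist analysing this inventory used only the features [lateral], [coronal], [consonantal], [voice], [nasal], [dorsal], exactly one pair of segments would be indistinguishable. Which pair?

Both /ʒ/ and /dʒ/ are [−lateral], [+coronal], [+consonantal], [+voice], [−nasal], [−dorsal]. Since the list omits [continuant] — which does distinguish the voiced postalveolar fricative from the voiced postalveolar affricate — this pair collapses; all other pairs remain distinct.

ʒ, dʒ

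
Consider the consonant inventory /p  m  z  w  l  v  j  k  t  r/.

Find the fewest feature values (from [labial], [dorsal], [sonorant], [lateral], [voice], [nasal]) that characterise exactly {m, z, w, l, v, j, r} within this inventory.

[+voice]

/m, z, w, l, v, j, r/ are exactly the [+voice] segments in the inventory, so a single feature suffices.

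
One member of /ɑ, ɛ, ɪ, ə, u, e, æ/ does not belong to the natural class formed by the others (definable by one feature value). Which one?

u

The remaining segments after removing /u/ share [−round]; /u/ (high back rounded tense vowel) is [+round]. For every other candidate removal, the leftover set fails to share any single feature value that the removed segment lacks.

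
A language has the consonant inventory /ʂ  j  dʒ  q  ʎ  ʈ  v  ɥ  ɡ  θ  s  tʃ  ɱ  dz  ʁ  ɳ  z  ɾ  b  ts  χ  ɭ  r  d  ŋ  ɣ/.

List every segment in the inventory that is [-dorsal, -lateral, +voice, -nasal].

Among the inventory, the [-dorsal] segments are /ʂ, dʒ, ʈ, v, θ, s, tʃ, ɱ, dz, ɳ, z, ɾ, b, ts, ɭ, r, d/.
Within that set, [-lateral] gives /ʂ, dʒ, ʈ, v, θ, s, tʃ, ɱ, dz, ɳ, z, ɾ, b, ts, r, d/.
Intersecting with [+voice] gives /dʒ, v, ɱ, dz, ɳ, z, ɾ, b, r, d/.
Of those, [-nasal] leaves /dʒ, v, dz, z, ɾ, b, r, d/.

dʒ, v, dz, z, ɾ, b, r, d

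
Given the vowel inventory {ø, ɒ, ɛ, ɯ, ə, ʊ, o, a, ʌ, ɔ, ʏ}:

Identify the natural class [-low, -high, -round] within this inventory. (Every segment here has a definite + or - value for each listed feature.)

ɛ, ə, ʌ

Checking each segment against [-low], [-high], [-round]: /ɛ/ (mid front unrounded lax vowel), /ə/ (mid central vowel (schwa)), /ʌ/ (mid back unrounded lax vowel) satisfy every feature; every other segment in the inventory fails at least one.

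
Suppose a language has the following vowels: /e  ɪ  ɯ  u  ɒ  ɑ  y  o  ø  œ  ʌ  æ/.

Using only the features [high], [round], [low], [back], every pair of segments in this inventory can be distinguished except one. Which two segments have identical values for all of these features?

ø, œ

/ø/ (mid front rounded tense vowel) and /œ/ (mid front rounded lax vowel) are both [−high], [+round], [−low], [−back], so none of the listed features separates them. (They do differ in [tense], which is not among the given features.) Every other pair in the inventory differs on at least one listed feature.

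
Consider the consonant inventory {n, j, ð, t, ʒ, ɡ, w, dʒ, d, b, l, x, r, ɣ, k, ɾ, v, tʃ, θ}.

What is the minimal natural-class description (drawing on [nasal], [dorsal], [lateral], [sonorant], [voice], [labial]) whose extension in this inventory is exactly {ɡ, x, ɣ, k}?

[-sonorant, +dorsal]

Every target segment is [-sonorant], [+dorsal]; each remaining inventory member fails at least one of these. Each conjunct is needed — [+dorsal] alone would also admit /j, w/; [-sonorant] alone would also admit /ð, t, ʒ, dʒ, …/ — and no other single listed feature has exactly this extension, so two is the minimum.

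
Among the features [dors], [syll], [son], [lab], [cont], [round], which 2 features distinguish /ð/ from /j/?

/ð/ is the voiced dental fricative and /j/ is the palatal glide. Both are [-syllabic], [-labial], [+continuant], [-round]. /ð/ is [-sonorant] while /j/ is [+sonorant]; /ð/ is [-dorsal] while /j/ is [+dorsal], so the distinguishing features are [sonorant], [dorsal].

[sonorant], [dorsal]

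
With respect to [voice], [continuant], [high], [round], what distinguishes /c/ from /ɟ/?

/c/ (voiceless palatal stop) and /ɟ/ (voiced palatal stop) agree on [-continuant], [+high], [-round]. They differ on [voice] (/c/ [-], /ɟ/ [+]).

[voice]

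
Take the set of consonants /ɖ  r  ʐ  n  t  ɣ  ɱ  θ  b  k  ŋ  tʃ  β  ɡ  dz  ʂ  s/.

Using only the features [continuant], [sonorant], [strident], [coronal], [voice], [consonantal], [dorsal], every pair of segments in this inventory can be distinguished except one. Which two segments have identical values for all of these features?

ʂ, s

Both /ʂ/ and /s/ are [+continuant], [−sonorant], [+strident], [+coronal], [−voice], [+consonantal], [−dorsal]. Since the list omits [anterior] — which does distinguish the voiceless retroflex fricative from the voiceless alveolar fricative — this pair collapses; all other pairs remain distinct.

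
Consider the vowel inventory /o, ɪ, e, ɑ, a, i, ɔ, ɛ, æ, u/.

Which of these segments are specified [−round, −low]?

ɪ, e, i, ɛ

Checking each segment against [−round], [−low]: /ɪ/ (high front unrounded lax vowel), /e/ (mid front unrounded tense vowel), /i/ (high front unrounded tense vowel), /ɛ/ (mid front unrounded lax vowel) satisfy every feature; every other segment in the inventory fails at least one.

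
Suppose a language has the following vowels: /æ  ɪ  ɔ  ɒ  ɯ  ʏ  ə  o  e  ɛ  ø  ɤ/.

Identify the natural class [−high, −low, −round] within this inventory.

Checking each segment against [−high], [−low], [−round]: /ə/ (mid central vowel (schwa)), /e/ (mid front unrounded tense vowel), /ɛ/ (mid front unrounded lax vowel), /ɤ/ (mid back unrounded tense vowel) satisfy every feature; every other segment in the inventory fails at least one.

ə, e, ɛ, ɤ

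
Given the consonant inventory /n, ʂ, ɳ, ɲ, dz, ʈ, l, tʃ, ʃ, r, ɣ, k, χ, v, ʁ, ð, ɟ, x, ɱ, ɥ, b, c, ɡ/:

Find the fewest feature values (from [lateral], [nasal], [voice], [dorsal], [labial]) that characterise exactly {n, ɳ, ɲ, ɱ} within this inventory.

The target set is precisely the extension of [+nasal] in this inventory.

[+nasal]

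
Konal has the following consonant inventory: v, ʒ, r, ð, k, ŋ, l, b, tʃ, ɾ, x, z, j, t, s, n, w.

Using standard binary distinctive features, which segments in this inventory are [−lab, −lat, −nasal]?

ʒ, r, ð, k, tʃ, ɾ, x, z, j, t, s

First, the [−labial] segments are /ʒ, r, ð, k, ŋ, l, tʃ, ɾ, x, z, j, t, s, n/.
Within that set, [−lateral] gives /ʒ, r, ð, k, ŋ, tʃ, ɾ, x, z, j, t, s, n/.
Then [−nasal] leaves /ʒ, r, ð, k, tʃ, ɾ, x, z, j, t, s/.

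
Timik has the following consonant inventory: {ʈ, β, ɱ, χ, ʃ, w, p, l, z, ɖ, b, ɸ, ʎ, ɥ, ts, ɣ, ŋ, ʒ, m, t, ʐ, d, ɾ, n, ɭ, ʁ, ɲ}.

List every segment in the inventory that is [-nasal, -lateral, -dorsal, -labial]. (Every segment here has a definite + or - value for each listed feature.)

ʈ, ʃ, z, ɖ, ts, ʒ, t, ʐ, d, ɾ

Checking each segment against [-nasal], [-lateral], [-dorsal], [-labial]: /ʈ/ (voiceless retroflex stop), /ʃ/ (voiceless postalveolar fricative), /z/ (voiced alveolar fricative), /ɖ/ (voiced retroflex stop), /ts/ (voiceless alveolar affricate), /ʒ/ (voiced postalveolar fricative), among others, satisfy every feature; every other segment in the inventory fails at least one.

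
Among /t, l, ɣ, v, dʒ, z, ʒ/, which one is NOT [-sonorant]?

l

/l/ is the alveolar lateral approximant, which is [+sonorant]; the rest — /ʒ, ɣ, v, dʒ, z, t/ — are [-sonorant].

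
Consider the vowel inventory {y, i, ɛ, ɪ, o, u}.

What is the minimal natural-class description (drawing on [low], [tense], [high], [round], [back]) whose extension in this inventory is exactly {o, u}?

The target set is precisely the extension of [+back] in this inventory.

[+back]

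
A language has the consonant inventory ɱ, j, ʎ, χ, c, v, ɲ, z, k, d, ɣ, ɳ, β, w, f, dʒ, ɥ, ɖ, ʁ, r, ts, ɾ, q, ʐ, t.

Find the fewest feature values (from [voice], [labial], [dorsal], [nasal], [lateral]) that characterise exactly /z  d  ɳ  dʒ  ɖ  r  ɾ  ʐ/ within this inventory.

Every target segment is [+voice], [−labial], [−dorsal]; each remaining inventory member fails at least one of these. Each conjunct is needed — [−labial, −dorsal] alone would also admit /ts, t/; [+voice, −dorsal] alone would also admit /ɱ, v, β/; [+voice, −labial] alone would also admit /j, ʎ, ɲ, ɣ, …/ — and no other combination of two listed features has exactly this extension, so three is the minimum.

[+voice, −labial, −dorsal]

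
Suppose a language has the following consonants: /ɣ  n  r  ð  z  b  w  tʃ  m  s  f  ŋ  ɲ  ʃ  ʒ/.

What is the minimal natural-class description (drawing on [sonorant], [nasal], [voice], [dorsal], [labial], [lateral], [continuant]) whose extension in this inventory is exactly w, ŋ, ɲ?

[+sonorant, +dorsal]

The class [+sonorant], [+dorsal] has exactly /w, ŋ, ɲ/ as its extension in this inventory. No smaller conjunction from the listed features achieves this: [+dorsal] alone would also admit /ɣ/; [+sonorant] alone would also admit /n, r, m/; and checking the remaining single features turns up none with this extension.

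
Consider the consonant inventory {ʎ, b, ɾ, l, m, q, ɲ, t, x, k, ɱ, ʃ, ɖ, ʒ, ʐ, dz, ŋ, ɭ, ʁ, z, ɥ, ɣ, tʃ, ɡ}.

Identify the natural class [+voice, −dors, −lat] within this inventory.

Checking each segment against [+voice], [−dorsal], [−lateral]: /b/ (voiced bilabial stop), /ɾ/ (alveolar tap), /m/ (bilabial nasal), /ɱ/ (labiodental nasal), /ɖ/ (voiced retroflex stop), /ʒ/ (voiced postalveolar fricative), among others, satisfy every feature; every other segment in the inventory fails at least one.

b, ɾ, m, ɱ, ɖ, ʒ, ʐ, dz, z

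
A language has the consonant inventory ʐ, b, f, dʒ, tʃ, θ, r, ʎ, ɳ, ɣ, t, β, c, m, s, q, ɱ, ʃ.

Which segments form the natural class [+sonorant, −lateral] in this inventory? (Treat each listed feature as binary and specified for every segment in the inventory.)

First, the [+sonorant] segments are /r, ʎ, ɳ, m, ɱ/.
Among these, [−lateral] leaves /r, ɳ, m, ɱ/.

r, ɳ, m, ɱ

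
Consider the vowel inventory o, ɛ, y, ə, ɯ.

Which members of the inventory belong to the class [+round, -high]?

o

The [+round] segments are /o, y/.
Of those, [-high] leaves /o/.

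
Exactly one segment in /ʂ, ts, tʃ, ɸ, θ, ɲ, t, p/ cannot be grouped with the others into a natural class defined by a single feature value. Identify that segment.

The remaining segments after removing /ɲ/ share [-voice]; /ɲ/ (palatal nasal) is [+voice]. For every other candidate removal, the leftover set fails to share any single feature value that the removed segment lacks.

ɲ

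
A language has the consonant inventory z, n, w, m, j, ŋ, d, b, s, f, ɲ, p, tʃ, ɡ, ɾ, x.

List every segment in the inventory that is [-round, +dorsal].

j, ŋ, ɲ, ɡ, x

The [-round] segments are /z, n, m, j, ŋ, d, b, s, f, ɲ, p, tʃ, ɡ, ɾ, x/.
Then [+dorsal] leaves /j, ŋ, ɲ, ɡ, x/.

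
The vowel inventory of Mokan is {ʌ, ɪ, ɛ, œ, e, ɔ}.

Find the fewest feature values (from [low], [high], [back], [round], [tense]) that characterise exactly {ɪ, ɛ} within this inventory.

The class [-back], [-round], [-tense] has exactly /ɪ, ɛ/ as its extension in this inventory. No smaller conjunction from the listed features achieves this: [-round, -tense] alone would also admit /ʌ/; [-back, -tense] alone would also admit /œ/; [-back, -round] alone would also admit /e/; and checking the remaining two-feature bundles turns up none with this extension.

[-back, -round, -tense]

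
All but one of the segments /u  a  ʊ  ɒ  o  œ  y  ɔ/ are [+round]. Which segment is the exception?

/a/ is the low unrounded vowel, which is [−round]; the rest — /ʊ, y, u, o, œ, ɒ, ɔ/ — are [+round].

a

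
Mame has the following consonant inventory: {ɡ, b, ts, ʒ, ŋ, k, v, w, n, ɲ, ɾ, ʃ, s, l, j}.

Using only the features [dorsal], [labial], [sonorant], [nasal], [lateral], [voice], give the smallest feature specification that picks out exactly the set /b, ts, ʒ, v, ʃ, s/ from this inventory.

[-sonorant, -dorsal]

Every target segment is [-sonorant], [-dorsal]; each remaining inventory member fails at least one of these. Each conjunct is needed — [-dorsal] alone would also admit /n, ɾ, l/; [-sonorant] alone would also admit /ɡ, k/ — and no other single listed feature has exactly this extension, so two is the minimum.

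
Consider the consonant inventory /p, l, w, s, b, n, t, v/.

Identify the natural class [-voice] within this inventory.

p, s, t

The [-voice] segments here are /p, s, t/; the remaining /l, w, b, n, v/ are [+voice].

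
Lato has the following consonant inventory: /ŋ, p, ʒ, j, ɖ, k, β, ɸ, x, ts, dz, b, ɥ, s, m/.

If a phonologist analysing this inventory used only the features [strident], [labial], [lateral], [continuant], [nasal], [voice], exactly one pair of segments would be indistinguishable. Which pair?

ɥ, β

On the given features, /ɥ/ and /β/ have an identical profile: [-strident], [+labial], [-lateral], [+continuant], [-nasal], [+voice]. No other two segments in the inventory coincide on all 6 features. (They do differ in [sonorant], [round] and [dorsal], which are not among the given features.)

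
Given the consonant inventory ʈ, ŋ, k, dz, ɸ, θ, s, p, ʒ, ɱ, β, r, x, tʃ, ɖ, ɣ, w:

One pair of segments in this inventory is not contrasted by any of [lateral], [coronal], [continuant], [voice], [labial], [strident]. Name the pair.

w, β

/w/ (labial-velar glide) and /β/ (voiced bilabial fricative) are both [-lateral], [-coronal], [+continuant], [+voice], [+labial], [-strident], so none of the listed features separates them. (They do differ in [sonorant], [round] and [dorsal], which are not among the given features.) Every other pair in the inventory differs on at least one listed feature.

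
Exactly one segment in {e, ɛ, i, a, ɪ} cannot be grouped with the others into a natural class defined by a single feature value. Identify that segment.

a

[low] groups all but one: /e, ɪ, ɛ, i/ share [-low] while /a/ (low unrounded vowel) alone is [+low]. Removing any other segment would not leave a single-feature class that excludes it.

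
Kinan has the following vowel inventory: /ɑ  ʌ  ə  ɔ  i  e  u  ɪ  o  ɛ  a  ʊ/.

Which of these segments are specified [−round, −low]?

ʌ, ə, i, e, ɪ, ɛ

Checking each segment against [−round], [−low]: /ʌ/ (mid back unrounded lax vowel), /ə/ (mid central vowel (schwa)), /i/ (high front unrounded tense vowel), /e/ (mid front unrounded tense vowel), /ɪ/ (high front unrounded lax vowel), /ɛ/ (mid front unrounded lax vowel) satisfy every feature; every other segment in the inventory fails at least one.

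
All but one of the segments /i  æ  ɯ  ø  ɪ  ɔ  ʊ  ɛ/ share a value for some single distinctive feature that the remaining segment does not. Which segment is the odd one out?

æ

/ɯ, i, ø, ʊ, ɔ, ɪ, ɛ/ are all [−low], but /æ/ (low front unrounded vowel) is [+low]. No other single segment can be removed to leave a set sharing one feature value that the removed segment lacks, so /æ/ is the odd one out.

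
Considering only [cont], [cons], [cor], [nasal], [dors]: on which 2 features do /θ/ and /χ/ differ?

[coronal], [dorsal]

/θ/ is the voiceless dental fricative and /χ/ is the voiceless uvular fricative. Both are [+continuant], [+consonantal], [−nasal]. /θ/ is [+coronal] while /χ/ is [−coronal]; /θ/ is [−dorsal] while /χ/ is [+dorsal], so the distinguishing features are [coronal], [dorsal].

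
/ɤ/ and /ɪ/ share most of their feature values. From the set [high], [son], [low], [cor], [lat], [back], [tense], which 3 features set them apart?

[high], [back], [tense]

The two segments share [+sonorant], [−low], [−coronal], [−lateral]. The only features from the list on which they differ: /ɤ/ is [−high] while /ɪ/ is [+high]; /ɤ/ is [+back] while /ɪ/ is [−back]; /ɤ/ is [+tense] while /ɪ/ is [−tense].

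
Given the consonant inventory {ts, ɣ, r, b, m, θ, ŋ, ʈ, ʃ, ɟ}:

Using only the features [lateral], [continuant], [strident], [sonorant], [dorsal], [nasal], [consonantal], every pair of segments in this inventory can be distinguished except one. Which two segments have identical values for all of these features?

ʈ, b

Both /ʈ/ and /b/ are [-lateral], [-continuant], [-strident], [-sonorant], [-dorsal], [-nasal], [+consonantal]. Since the list omits [voice], [labial] and [coronal] — which do distinguish the voiceless retroflex stop from the voiced bilabial stop — this pair collapses; all other pairs remain distinct.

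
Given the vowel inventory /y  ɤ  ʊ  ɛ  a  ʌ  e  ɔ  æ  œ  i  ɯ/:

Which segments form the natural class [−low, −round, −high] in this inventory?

Eliminate segments failing any feature: /y, ʊ, ɔ, œ/ are [+round]; /a, æ/ are [+low]; /i, ɯ/ are [+high]. The remaining /ɤ, ɛ, ʌ, e/ satisfy [−low], [−round], [−high].

ɤ, ɛ, ʌ, e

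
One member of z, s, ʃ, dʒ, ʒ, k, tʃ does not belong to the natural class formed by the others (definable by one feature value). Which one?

k

/ʃ, z, dʒ, tʃ, ʒ, s/ are all [+strident], but /k/ (voiceless velar stop) is [-strident]. No other single segment can be removed to leave a set sharing one feature value that the removed segment lacks, so /k/ is the odd one out.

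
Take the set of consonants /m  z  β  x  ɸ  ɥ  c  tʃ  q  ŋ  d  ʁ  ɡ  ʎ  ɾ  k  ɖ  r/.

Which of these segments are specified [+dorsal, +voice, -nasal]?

Eliminate segments failing any feature: /m, z, β, ɸ, tʃ, d, ɾ, ɖ, r/ are [-dorsal]; /x, c, q, k/ are [-voice]; /ŋ/ is [+nasal]. The remaining /ɥ, ʁ, ɡ, ʎ/ satisfy [+dorsal], [+voice], [-nasal].

ɥ, ʁ, ɡ, ʎ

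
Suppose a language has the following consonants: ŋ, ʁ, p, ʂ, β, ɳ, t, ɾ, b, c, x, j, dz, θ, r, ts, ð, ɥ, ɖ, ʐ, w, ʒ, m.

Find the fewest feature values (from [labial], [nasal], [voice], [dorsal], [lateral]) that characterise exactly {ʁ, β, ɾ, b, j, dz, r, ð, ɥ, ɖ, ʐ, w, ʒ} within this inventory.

[+voice, −nasal]

The class [+voice], [−nasal] has exactly /ʁ, β, ɾ, b, j, dz, r, ð, ɥ, ɖ, ʐ, w, ʒ/ as its extension in this inventory. No smaller conjunction from the listed features achieves this: [−nasal] alone would also admit /p, ʂ, t, c, …/; [+voice] alone would also admit /ŋ, ɳ, m/; and checking the remaining single features turns up none with this extension.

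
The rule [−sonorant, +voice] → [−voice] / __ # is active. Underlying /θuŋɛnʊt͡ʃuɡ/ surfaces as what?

[θuŋɛnʊt͡ʃuk]

The only segment in the rule's environment that also matches [−sonorant, +voice] is /ɡ/. Applying [−voice] turns the voiced velar stop into /k/ (voiceless velar stop), giving [θuŋɛnʊt͡ʃuk].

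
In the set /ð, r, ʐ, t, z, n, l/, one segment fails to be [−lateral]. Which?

/ʐ, t, r, z, n, ð/ are all [−lateral]; /l/ (alveolar lateral approximant) is [+lateral].

l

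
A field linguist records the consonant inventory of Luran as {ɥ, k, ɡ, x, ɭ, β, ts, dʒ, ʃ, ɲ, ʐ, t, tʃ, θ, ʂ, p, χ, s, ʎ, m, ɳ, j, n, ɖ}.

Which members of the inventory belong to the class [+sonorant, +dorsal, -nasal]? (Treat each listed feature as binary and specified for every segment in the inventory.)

ɥ, ʎ, j

Checking each segment against [+sonorant], [+dorsal], [-nasal]: /ɥ/ (labial-palatal glide), /ʎ/ (palatal lateral approximant), /j/ (palatal glide) satisfy every feature; every other segment in the inventory fails at least one.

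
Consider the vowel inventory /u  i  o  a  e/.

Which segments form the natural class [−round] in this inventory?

The [−round] segments here are /i, a, e/; the remaining /u, o/ are [+round].

i, a, e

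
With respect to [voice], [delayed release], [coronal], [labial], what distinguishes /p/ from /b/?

/p/ is the voiceless bilabial stop and /b/ is the voiced bilabial stop. Both are [−delayed release], [−coronal], [+labial]. /p/ is [−voice] while /b/ is [+voice], so the distinguishing feature is [voice].

[voice]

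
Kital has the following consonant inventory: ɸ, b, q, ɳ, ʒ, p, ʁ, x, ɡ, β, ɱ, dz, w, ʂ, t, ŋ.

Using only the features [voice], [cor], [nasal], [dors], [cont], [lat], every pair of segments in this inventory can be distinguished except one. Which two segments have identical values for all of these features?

w, ʁ

On the given features, /w/ and /ʁ/ have an identical profile: [+voice], [−coronal], [−nasal], [+dorsal], [+continuant], [−lateral]. No other two segments in the inventory coincide on all 6 features. (They do differ in [labial], [round] and [high], which are not among the given features.)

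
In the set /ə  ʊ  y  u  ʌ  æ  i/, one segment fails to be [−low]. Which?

Every segment except /æ/ is [−low]. /æ/ (low front unrounded vowel) is [+low], so it is the exception.

æ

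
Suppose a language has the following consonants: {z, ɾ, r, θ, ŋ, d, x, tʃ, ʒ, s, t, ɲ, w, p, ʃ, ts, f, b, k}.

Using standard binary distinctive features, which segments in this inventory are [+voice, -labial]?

Eliminate segments failing any feature: /θ, x, tʃ, s, t, p, ʃ, ts, f, k/ are [-voice]; /w, b/ are [+labial]. The remaining /z, ɾ, r, ŋ, d, ʒ, ɲ/ satisfy [+voice], [-labial].

z, ɾ, r, ŋ, d, ʒ, ɲ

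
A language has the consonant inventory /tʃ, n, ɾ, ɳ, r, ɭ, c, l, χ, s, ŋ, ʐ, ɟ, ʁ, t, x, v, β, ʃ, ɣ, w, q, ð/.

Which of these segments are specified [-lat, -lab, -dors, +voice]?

n, ɾ, ɳ, r, ʐ, ð

First, the [-lateral] segments are /tʃ, n, ɾ, ɳ, r, c, χ, s, ŋ, ʐ, ɟ, ʁ, t, x, v, β, ʃ, ɣ, w, q, ð/.
Of those, [-labial] gives /tʃ, n, ɾ, ɳ, r, c, χ, s, ŋ, ʐ, ɟ, ʁ, t, x, ʃ, ɣ, q, ð/.
Within that set, [-dorsal] gives /tʃ, n, ɾ, ɳ, r, s, ʐ, t, ʃ, ð/.
Within that set, [+voice] leaves /n, ɾ, ɳ, r, ʐ, ð/.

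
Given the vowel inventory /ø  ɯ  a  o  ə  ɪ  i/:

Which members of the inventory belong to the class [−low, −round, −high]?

Eliminate segments failing any feature: /ø, o/ are [+round]; /ɯ, ɪ, i/ are [+high]; /a/ is [+low]. The remaining /ə/ satisfy [−low], [−round], [−high].

ə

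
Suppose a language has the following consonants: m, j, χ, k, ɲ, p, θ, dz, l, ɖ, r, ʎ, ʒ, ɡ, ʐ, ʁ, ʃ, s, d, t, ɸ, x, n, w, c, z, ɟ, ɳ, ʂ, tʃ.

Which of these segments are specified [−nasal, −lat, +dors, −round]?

j, χ, k, ɡ, ʁ, x, c, ɟ

First, the [−nasal] segments are /j, χ, k, p, θ, dz, l, ɖ, r, ʎ, ʒ, ɡ, ʐ, ʁ, ʃ, s, d, t, ɸ, x, w, c, z, ɟ, ʂ, tʃ/.
Within that set, [−lateral] gives /j, χ, k, p, θ, dz, ɖ, r, ʒ, ɡ, ʐ, ʁ, ʃ, s, d, t, ɸ, x, w, c, z, ɟ, ʂ, tʃ/.
Intersecting with [+dorsal] gives /j, χ, k, ɡ, ʁ, x, w, c, ɟ/.
Then [−round] leaves /j, χ, k, ɡ, ʁ, x, c, ɟ/.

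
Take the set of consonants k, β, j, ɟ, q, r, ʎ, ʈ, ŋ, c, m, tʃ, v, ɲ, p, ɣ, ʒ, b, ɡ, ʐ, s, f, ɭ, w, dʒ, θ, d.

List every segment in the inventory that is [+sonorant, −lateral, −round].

Checking each segment against [+sonorant], [−lateral], [−round]: /j/ (palatal glide), /r/ (alveolar trill), /ŋ/ (velar nasal), /m/ (bilabial nasal), /ɲ/ (palatal nasal) satisfy every feature; every other segment in the inventory fails at least one.

j, r, ŋ, m, ɲ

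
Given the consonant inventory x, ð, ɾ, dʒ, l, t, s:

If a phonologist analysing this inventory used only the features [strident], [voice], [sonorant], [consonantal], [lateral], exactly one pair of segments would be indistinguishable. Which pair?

t, x

/t/ (voiceless alveolar stop) and /x/ (voiceless velar fricative) are both [−strident], [−voice], [−sonorant], [+consonantal], [−lateral], so none of the listed features separates them. (They do differ in [continuant], [coronal] and [dorsal], which are not among the given features.) Every other pair in the inventory differs on at least one listed feature.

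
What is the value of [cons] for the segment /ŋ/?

As the velar nasal, /ŋ/ is [+consonantal].

[+consonantal]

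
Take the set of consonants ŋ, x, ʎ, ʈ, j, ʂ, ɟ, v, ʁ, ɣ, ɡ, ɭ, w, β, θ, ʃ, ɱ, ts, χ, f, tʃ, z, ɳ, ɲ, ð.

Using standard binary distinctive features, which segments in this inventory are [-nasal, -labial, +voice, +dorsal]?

Checking each segment against [-nasal], [-labial], [+voice], [+dorsal]: /ʎ/ (palatal lateral approximant), /j/ (palatal glide), /ɟ/ (voiced palatal stop), /ʁ/ (voiced uvular fricative), /ɣ/ (voiced velar fricative), /ɡ/ (voiced velar stop) satisfy every feature; every other segment in the inventory fails at least one.

ʎ, j, ɟ, ʁ, ɣ, ɡ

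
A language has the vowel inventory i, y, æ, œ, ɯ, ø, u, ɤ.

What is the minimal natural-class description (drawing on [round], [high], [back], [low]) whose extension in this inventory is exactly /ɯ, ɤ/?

Every target segment is [+back], [-round]; each remaining inventory member fails at least one of these. Each conjunct is needed — [-round] alone would also admit /i, æ/; [+back] alone would also admit /u/ — and no other single listed feature has exactly this extension, so two is the minimum.

[+back, -round]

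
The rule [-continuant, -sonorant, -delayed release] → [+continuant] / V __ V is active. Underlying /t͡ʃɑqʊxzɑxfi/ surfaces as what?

[t͡ʃɑχʊxzɑxfi]

The only segment in the rule's environment that also matches [-continuant, -sonorant, -delayed release] is /q/. Applying [+continuant] turns the voiceless uvular stop into /χ/ (voiceless uvular fricative), giving [t͡ʃɑχʊxzɑxfi].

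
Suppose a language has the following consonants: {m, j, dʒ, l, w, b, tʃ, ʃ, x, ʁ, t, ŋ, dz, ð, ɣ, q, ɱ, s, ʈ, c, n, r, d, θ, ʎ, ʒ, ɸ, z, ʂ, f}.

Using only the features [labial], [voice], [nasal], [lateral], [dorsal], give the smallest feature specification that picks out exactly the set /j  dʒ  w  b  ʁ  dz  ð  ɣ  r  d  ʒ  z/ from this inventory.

[+voice, −nasal, −lateral]

/j, dʒ, w, b, ʁ, dz, ð, ɣ, r, d, ʒ, z/ are all [+voice], [−nasal], [−lateral], and no other segment in the inventory matches all three values. Dropping any one of them over-generates: [−nasal, −lateral] alone would also admit /tʃ, ʃ, x, t, …/; [+voice, −lateral] alone would also admit /m, ŋ, ɱ, n/; [+voice, −nasal] alone would also admit /l, ʎ/. No other combination of two listed features picks out exactly this set either, so fewer than three features will not do.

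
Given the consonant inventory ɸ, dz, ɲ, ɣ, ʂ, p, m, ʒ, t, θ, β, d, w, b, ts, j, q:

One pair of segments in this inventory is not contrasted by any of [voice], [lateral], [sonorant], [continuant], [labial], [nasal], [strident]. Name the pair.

On the given features, /t/ and /q/ have an identical profile: [-voice], [-lateral], [-sonorant], [-continuant], [-labial], [-nasal], [-strident]. No other two segments in the inventory coincide on all 7 features. (They do differ in [coronal] and [dorsal], which are not among the given features.)

t, q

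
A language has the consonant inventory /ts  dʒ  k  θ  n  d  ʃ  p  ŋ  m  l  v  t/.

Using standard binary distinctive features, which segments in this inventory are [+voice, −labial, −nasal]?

Eliminate segments failing any feature: /ts, k, θ, ʃ, p, t/ are [−voice]; /n, ŋ/ are [+nasal]; /m, v/ are [+labial]. The remaining /dʒ, d, l/ satisfy [+voice], [−labial], [−nasal].

dʒ, d, l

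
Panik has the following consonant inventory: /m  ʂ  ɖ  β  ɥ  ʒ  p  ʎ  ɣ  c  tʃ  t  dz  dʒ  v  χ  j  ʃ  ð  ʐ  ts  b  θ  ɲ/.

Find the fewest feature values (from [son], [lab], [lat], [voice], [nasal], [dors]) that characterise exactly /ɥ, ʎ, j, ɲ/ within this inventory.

Every target segment is [+sonorant], [+dorsal]; each remaining inventory member fails at least one of these. Each conjunct is needed — [+dorsal] alone would also admit /ɣ, c, χ/; [+sonorant] alone would also admit /m/ — and no other single listed feature has exactly this extension, so two is the minimum.

[+son, +dors]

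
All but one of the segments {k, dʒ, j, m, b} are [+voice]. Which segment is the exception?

k

/k/ is the voiceless velar stop, which is [−voice]; the rest — /j, m, dʒ, b/ — are [+voice].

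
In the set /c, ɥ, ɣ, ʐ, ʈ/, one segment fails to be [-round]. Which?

/ɥ/ is the labial-palatal glide, which is [+round]; the rest — /ʐ, ɣ, ʈ, c/ — are [-round].

ɥ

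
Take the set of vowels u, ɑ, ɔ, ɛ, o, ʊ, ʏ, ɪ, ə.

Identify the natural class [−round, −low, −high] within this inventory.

ɛ, ə

Checking each segment against [−round], [−low], [−high]: /ɛ/ (mid front unrounded lax vowel), /ə/ (mid central vowel (schwa)) satisfy every feature; every other segment in the inventory fails at least one.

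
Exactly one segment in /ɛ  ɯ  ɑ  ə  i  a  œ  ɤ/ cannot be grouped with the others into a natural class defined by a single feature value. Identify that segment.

œ

[round] groups all but one: /i, ə, a, ɛ, ɑ, ɯ, ɤ/ share [-round] while /œ/ (mid front rounded lax vowel) alone is [+round]. Removing any other segment would not leave a single-feature class that excludes it.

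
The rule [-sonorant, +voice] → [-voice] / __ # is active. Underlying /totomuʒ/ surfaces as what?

[totomuʃ]

The only segment in the rule's environment that also matches [-sonorant, +voice] is /ʒ/. Applying [-voice] turns the voiced postalveolar fricative into /ʃ/ (voiceless postalveolar fricative), giving [totomuʃ].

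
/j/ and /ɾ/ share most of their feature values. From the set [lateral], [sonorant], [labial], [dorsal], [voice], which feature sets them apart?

/j/ is the palatal glide and /ɾ/ is the alveolar tap. Both are [−lateral], [+sonorant], [−labial], [+voice]. /j/ is [+dorsal] while /ɾ/ is [−dorsal], so the distinguishing feature is [dorsal].

[dorsal]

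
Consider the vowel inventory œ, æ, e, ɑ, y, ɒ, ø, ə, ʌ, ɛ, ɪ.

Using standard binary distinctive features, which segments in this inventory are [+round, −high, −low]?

Checking each segment against [+round], [−high], [−low]: /œ/ (mid front rounded lax vowel), /ø/ (mid front rounded tense vowel) satisfy every feature; every other segment in the inventory fails at least one.

œ, ø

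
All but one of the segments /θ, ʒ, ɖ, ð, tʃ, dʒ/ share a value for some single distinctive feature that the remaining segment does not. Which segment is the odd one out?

ɖ

[distributed] groups all but one: /tʃ, dʒ, θ, ʒ, ð/ share [+distributed] while /ɖ/ (voiced retroflex stop) alone is [−distributed]. Removing any other segment would not leave a single-feature class that excludes it.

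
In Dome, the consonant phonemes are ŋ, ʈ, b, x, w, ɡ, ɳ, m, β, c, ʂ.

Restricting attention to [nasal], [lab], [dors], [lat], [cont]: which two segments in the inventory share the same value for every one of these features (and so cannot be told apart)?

Both /c/ and /ɡ/ are [-nasal], [-labial], [+dorsal], [-lateral], [-continuant]. Since the list omits [voice] and [back] — which do distinguish the voiceless palatal stop from the voiced velar stop — this pair collapses; all other pairs remain distinct.

c, ɡ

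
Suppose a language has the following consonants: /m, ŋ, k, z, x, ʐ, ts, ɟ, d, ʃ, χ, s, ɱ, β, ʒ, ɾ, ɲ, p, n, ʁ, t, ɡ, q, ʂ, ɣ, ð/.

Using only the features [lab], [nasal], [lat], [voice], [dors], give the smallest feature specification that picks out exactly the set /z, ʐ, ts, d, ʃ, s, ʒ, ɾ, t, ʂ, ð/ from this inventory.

Every target segment is [−nasal], [−labial], [−dorsal]; each remaining inventory member fails at least one of these. Each conjunct is needed — [−labial, −dorsal] alone would also admit /n/; [−nasal, −dorsal] alone would also admit /β, p/; [−nasal, −labial] alone would also admit /k, x, ɟ, χ, …/ — and no other combination of two listed features has exactly this extension, so three is the minimum.

[−nasal, −lab, −dors]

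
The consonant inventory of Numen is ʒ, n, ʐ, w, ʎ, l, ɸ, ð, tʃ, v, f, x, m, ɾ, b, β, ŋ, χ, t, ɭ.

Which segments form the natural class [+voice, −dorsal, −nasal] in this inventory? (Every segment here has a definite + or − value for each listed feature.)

Checking each segment against [+voice], [−dorsal], [−nasal]: /ʒ/ (voiced postalveolar fricative), /ʐ/ (voiced retroflex fricative), /l/ (alveolar lateral approximant), /ð/ (voiced dental fricative), /v/ (voiced labiodental fricative), /ɾ/ (alveolar tap), among others, satisfy every feature; every other segment in the inventory fails at least one.

ʒ, ʐ, l, ð, v, ɾ, b, β, ɭ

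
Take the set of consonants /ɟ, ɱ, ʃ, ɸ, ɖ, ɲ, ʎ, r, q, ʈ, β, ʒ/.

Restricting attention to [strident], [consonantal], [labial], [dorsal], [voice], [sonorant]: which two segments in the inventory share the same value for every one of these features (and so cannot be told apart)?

ʎ, ɲ

On the given features, /ʎ/ and /ɲ/ have an identical profile: [−strident], [+consonantal], [−labial], [+dorsal], [+voice], [+sonorant]. No other two segments in the inventory coincide on all 6 features. (They do differ in [nasal] and [lateral], which are not among the given features.)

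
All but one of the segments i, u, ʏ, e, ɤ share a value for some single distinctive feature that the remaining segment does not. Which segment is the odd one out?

ʏ

/ɤ, e, u, i/ are all [+tense], but /ʏ/ (high front rounded lax vowel) is [−tense]. No other single segment can be removed to leave a set sharing one feature value that the removed segment lacks, so /ʏ/ is the odd one out.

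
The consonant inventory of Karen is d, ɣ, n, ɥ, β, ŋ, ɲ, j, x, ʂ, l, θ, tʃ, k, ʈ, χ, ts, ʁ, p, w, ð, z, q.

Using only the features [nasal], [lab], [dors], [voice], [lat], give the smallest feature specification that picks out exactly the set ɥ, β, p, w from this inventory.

Every target segment is [+labial] and no other inventory member is, so one feature is enough.

[+lab]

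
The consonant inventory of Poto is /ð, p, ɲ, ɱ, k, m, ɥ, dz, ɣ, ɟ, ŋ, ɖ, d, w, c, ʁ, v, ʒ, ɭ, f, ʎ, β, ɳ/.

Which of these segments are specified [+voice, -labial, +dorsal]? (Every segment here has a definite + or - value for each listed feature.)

ɲ, ɣ, ɟ, ŋ, ʁ, ʎ

Among the inventory, the [+voice] segments are /ð, ɲ, ɱ, m, ɥ, dz, ɣ, ɟ, ŋ, ɖ, d, w, ʁ, v, ʒ, ɭ, ʎ, β, ɳ/.
Within that set, [-labial] gives /ð, ɲ, dz, ɣ, ɟ, ŋ, ɖ, d, ʁ, ʒ, ɭ, ʎ, ɳ/.
Intersecting with [+dorsal] leaves /ɲ, ɣ, ɟ, ŋ, ʁ, ʎ/.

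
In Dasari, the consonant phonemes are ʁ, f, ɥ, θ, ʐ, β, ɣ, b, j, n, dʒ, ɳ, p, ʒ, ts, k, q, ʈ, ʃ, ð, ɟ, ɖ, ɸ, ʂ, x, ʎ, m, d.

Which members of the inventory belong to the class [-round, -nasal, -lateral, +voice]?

ʁ, ʐ, β, ɣ, b, j, dʒ, ʒ, ð, ɟ, ɖ, d

Eliminate segments failing any feature: /f, θ, p, ts, k, q, ʈ, ʃ, ɸ, ʂ, x/ are [-voice]; /ɥ/ is [+round]; /n, ɳ, m/ are [+nasal]; /ʎ/ is [+lateral]. The remaining /ʁ, ʐ, β, ɣ, b, j, dʒ, ʒ, ð, ɟ, ɖ, d/ satisfy [-round], [-nasal], [-lateral], [+voice].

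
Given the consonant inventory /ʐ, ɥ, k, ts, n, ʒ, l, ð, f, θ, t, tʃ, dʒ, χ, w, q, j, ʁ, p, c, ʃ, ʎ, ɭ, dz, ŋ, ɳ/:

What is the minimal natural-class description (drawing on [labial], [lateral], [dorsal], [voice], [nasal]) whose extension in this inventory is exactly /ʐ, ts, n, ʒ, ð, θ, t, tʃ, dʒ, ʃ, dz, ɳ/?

The class [-lateral], [-labial], [-dorsal] has exactly /ʐ, ts, n, ʒ, ð, θ, t, tʃ, dʒ, ʃ, dz, ɳ/ as its extension in this inventory. No smaller conjunction from the listed features achieves this: [-labial, -dorsal] alone would also admit /l, ɭ/; [-lateral, -dorsal] alone would also admit /f, p/; [-lateral, -labial] alone would also admit /k, χ, q, j, …/; and checking the remaining two-feature bundles turns up none with this extension.

[-lateral, -labial, -dorsal]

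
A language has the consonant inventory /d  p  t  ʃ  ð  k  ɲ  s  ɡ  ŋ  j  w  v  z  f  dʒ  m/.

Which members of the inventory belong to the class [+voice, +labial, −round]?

Among the inventory, the [+voice] segments are /d, ð, ɲ, ɡ, ŋ, j, w, v, z, dʒ, m/.
Within that set, [+labial] gives /w, v, m/.
Among these, [−round] leaves /v, m/.

v, m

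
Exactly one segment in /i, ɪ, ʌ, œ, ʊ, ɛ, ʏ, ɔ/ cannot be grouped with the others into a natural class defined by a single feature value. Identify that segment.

[tense] groups all but one: /ʌ, œ, ɛ, ɪ, ʏ, ɔ, ʊ/ share [-tense] while /i/ (high front unrounded tense vowel) alone is [+tense]. Removing any other segment would not leave a single-feature class that excludes it.

i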